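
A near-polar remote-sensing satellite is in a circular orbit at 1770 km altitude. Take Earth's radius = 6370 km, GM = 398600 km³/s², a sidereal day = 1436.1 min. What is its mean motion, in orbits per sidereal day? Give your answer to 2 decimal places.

11.79

Semi-major axis a = 6370 + 1770 = 8140 km. Period T = 2π√(a³/μ) = 2π√(8140³/398600) = 7308.8 s = 121.81 min.
Orbits per sidereal day = 86166 / 7308.8 = 11.789.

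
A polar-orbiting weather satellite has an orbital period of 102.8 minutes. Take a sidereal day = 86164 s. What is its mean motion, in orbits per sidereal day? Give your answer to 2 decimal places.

13.97

T = 102.8 min = 6168.0 s.
Orbits per sidereal day = 86164 / 6168.0 = 13.970.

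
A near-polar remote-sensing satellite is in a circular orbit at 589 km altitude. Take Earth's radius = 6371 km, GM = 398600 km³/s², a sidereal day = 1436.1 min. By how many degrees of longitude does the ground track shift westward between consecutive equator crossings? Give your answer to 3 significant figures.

24.1°

Semi-major axis a = 6371 + 589 = 6960 km. Period T = 2π√(a³/μ) = 2π√(6960³/398600) = 5778.6 s = 96.31 min.
During one orbit Earth rotates (5778.6 / 86166) × 360° = 24.14°.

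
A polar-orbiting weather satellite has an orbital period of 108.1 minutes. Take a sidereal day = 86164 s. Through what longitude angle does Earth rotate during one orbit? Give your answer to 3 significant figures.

T = 108.1 min = 6486.0 s.
During one orbit Earth rotates (6486.0 / 86164) × 360° = 27.10°.

27.1°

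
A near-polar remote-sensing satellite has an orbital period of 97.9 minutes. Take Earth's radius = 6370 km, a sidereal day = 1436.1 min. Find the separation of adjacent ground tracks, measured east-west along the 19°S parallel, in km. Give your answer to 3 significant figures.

T = 97.9 min = 5874.0 s.
Node shift per orbit = (5874.0/86166) × 360° = 24.54°.
Equatorial spacing = 24.54 × 111.2 km/° = 2728 km.
At 19° latitude, spacing = 2728 × cos(19°) = 2580 km.

2580 km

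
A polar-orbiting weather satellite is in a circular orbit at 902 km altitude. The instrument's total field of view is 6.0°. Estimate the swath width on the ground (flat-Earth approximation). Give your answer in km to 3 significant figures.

Half-angle = 6.0°/2 = 3°.
Swath width ≈ 2h·tan(θ/2) = 2 × 902 × tan(3°) = 94.5 km.

94.5 km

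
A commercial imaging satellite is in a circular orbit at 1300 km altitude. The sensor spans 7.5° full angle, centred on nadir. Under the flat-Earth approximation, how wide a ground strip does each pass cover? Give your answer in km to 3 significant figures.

Half-angle = 7.5°/2 = 3.75°.
Swath width ≈ 2h·tan(θ/2) = 2 × 1300 × tan(3.75°) = 170.4 km.

170 km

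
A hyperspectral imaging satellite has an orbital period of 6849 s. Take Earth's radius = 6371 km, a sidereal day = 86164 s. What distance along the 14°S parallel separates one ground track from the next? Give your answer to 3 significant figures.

3090 km

Node shift per orbit = (6849.0/86164) × 360° = 28.62°.
Equatorial spacing = 28.62 × 111.2 km/° = 3182 km.
At 14° latitude, spacing = 3182 × cos(14°) = 3087 km.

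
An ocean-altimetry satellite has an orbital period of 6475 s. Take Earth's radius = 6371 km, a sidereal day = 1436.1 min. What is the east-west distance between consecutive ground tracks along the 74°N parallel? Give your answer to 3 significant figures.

829 km

Node shift per orbit = (6475.0/86166) × 360° = 27.05°.
Equatorial spacing = 27.05 × 111.2 km/° = 3008 km.
At 74° latitude, spacing = 3008 × cos(74°) = 829 km.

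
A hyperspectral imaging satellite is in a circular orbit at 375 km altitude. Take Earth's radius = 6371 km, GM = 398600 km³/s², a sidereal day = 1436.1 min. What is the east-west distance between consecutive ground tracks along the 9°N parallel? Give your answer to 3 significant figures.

2530 km

Semi-major axis a = 6371 + 375 = 6746 km. Period T = 2π√(a³/μ) = 2π√(6746³/398600) = 5514.2 s = 91.90 min.
Node shift per orbit = (5514.2/86166) × 360° = 23.04°.
Equatorial spacing = 23.04 × 111.2 km/° = 2562 km.
At 9° latitude, spacing = 2562 × cos(9°) = 2530 km.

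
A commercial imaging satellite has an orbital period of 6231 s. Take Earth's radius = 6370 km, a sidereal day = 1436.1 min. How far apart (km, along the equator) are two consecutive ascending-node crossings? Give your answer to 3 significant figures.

During one orbit Earth rotates (6231.0 / 86166) × 360° = 26.03°.
At the equator that is 26.03° × (2π·6370/360) km/° = 26.03 × 111.2 = 2894 km.

2890 km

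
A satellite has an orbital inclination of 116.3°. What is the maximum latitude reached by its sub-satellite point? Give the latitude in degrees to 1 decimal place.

Retrograde orbit: the ground track reaches ±(180° − i) = ±(180 − 116.3) = ±63.7°.

63.7°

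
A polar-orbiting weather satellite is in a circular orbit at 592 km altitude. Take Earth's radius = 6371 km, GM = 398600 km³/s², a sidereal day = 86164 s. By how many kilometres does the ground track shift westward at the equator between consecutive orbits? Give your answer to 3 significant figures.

Semi-major axis a = 6371 + 592 = 6963 km. Period T = 2π√(a³/μ) = 2π√(6963³/398600) = 5782.4 s = 96.37 min.
During one orbit Earth rotates (5782.4 / 86164) × 360° = 24.16°.
At the equator that is 24.16° × (2π·6371/360) km/° = 24.16 × 111.2 = 2686 km.

2690 km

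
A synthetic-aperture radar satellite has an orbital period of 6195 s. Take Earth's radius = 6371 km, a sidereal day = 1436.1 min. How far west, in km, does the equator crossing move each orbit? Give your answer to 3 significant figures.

2880 km

During one orbit Earth rotates (6195.0 / 86166) × 360° = 25.88°.
At the equator that is 25.88° × (2π·6371/360) km/° = 25.88 × 111.2 = 2878 km.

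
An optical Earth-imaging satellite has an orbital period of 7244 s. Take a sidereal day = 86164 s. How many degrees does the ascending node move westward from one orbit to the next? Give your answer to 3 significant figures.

During one orbit Earth rotates (7244.0 / 86164) × 360° = 30.27°.

30.3°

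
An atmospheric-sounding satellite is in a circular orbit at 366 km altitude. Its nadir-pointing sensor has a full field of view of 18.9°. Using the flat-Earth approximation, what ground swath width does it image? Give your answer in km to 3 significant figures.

Half-angle = 18.9°/2 = 9.45°.
Swath width ≈ 2h·tan(θ/2) = 2 × 366 × tan(9.45°) = 121.8 km.

122 km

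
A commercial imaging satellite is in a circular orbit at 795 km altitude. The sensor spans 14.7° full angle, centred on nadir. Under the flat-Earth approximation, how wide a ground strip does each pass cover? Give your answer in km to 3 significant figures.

Half-angle = 14.7°/2 = 7.35°.
Swath width ≈ 2h·tan(θ/2) = 2 × 795 × tan(7.35°) = 205.1 km.

205 km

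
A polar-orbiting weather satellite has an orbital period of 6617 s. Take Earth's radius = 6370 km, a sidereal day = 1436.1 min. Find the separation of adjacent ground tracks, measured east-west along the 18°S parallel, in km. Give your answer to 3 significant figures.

Node shift per orbit = (6617.0/86166) × 360° = 27.65°.
Equatorial spacing = 27.65 × 111.2 km/° = 3074 km.
At 18° latitude, spacing = 3074 × cos(18°) = 2923 km.

2920 km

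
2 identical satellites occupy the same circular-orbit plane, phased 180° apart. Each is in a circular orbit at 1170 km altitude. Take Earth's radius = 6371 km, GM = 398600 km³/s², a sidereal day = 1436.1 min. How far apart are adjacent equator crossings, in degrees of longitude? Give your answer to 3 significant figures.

13.6°

Semi-major axis a = 6371 + 1170 = 7541 km. Period T = 2π√(a³/μ) = 2π√(7541³/398600) = 6517.1 s = 108.62 min.
Single-satellite node shift = (6517.1/86166) × 360° = 27.23°.
With 2 satellites evenly phased, successive equator crossings are 27.23/2 = 13.614° apart.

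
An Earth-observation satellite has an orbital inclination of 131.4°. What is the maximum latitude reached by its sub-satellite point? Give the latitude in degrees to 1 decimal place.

48.6°

Retrograde orbit: the ground track reaches ±(180° − i) = ±(180 − 131.4) = ±48.6°.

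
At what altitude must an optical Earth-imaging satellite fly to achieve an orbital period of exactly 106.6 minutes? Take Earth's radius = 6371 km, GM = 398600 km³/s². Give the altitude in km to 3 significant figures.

1080 km

T = 106.6 min = 6396.0 s.
From T = 2π√(a³/μ): a = (μ T²/4π²)^(1/3) = (398600 × 6396.0² / 4π²)^(1/3) = 7447 km.
Altitude h = a − R = 7447 − 6371 = 1076 km.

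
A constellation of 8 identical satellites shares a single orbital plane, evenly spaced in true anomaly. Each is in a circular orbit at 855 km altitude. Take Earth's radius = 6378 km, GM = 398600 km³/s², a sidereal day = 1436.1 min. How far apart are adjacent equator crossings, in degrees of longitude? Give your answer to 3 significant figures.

3.20°

Semi-major axis a = 6378 + 855 = 7233 km. Period T = 2π√(a³/μ) = 2π√(7233³/398600) = 6121.9 s = 102.03 min.
Single-satellite node shift = (6121.9/86166) × 360° = 25.58°.
With 8 satellites evenly phased, successive equator crossings are 25.58/8 = 3.197° apart.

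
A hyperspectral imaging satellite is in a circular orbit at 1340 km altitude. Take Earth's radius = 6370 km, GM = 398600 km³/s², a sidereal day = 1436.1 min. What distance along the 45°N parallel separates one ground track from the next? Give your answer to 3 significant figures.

2210 km

Semi-major axis a = 6370 + 1340 = 7710 km. Period T = 2π√(a³/μ) = 2π√(7710³/398600) = 6737.4 s = 112.29 min.
Node shift per orbit = (6737.4/86166) × 360° = 28.15°.
Equatorial spacing = 28.15 × 111.2 km/° = 3130 km.
At 45° latitude, spacing = 3130 × cos(45°) = 2213 km.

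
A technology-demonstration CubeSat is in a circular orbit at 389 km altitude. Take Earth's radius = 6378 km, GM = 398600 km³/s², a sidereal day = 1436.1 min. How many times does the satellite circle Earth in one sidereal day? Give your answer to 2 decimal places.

Semi-major axis a = 6378 + 389 = 6767 km. Period T = 2π√(a³/μ) = 2π√(6767³/398600) = 5539.9 s = 92.33 min.
Orbits per sidereal day = 86166 / 5539.9 = 15.554.

15.55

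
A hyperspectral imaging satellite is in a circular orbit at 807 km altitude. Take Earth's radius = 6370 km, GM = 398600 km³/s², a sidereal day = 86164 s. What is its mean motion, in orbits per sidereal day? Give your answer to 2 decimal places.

Semi-major axis a = 6370 + 807 = 7177 km. Period T = 2π√(a³/μ) = 2π√(7177³/398600) = 6051.0 s = 100.85 min.
Orbits per sidereal day = 86164 / 6051.0 = 14.240.

14.24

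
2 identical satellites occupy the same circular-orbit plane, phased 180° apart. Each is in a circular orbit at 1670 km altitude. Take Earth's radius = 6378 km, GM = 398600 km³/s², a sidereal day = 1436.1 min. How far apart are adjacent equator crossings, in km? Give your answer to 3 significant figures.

Semi-major axis a = 6378 + 1670 = 8048 km. Period T = 2π√(a³/μ) = 2π√(8048³/398600) = 7185.3 s = 119.75 min.
Single-satellite node shift = (7185.3/86166) × 360° = 30.02°.
With 2 satellites evenly phased, successive equator crossings are 30.02/2 = 15.010° apart.
That is 15.010 × 111.3 = 1671 km at the equator.

1670 km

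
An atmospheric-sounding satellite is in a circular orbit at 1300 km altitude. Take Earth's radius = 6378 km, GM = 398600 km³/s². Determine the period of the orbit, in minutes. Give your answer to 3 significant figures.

112 min

Semi-major axis a = 6378 + 1300 = 7678 km. Period T = 2π√(a³/μ) = 2π√(7678³/398600) = 6695.5 s = 111.59 min.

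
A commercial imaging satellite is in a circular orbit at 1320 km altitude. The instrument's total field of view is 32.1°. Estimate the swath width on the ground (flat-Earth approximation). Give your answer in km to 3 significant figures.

Half-angle = 32.1°/2 = 16.05°.
Swath width ≈ 2h·tan(θ/2) = 2 × 1320 × tan(16.05°) = 759.5 km.

760 km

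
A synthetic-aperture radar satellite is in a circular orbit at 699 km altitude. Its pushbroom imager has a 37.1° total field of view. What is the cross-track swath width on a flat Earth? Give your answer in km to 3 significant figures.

469 km

Half-angle = 37.1°/2 = 18.55°.
Swath width ≈ 2h·tan(θ/2) = 2 × 699 × tan(18.55°) = 469.1 km.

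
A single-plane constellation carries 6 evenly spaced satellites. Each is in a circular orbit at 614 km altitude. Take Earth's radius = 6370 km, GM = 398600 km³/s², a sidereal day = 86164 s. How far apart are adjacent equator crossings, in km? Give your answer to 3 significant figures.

Semi-major axis a = 6370 + 614 = 6984 km. Period T = 2π√(a³/μ) = 2π√(6984³/398600) = 5808.5 s = 96.81 min.
Single-satellite node shift = (5808.5/86164) × 360° = 24.27°.
With 6 satellites evenly phased, successive equator crossings are 24.27/6 = 4.045° apart.
That is 4.045 × 111.2 = 450 km at the equator.

450 km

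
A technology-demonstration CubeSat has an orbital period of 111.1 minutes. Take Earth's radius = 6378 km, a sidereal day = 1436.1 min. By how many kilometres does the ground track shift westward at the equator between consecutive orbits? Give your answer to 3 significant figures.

T = 111.1 min = 6666.0 s.
During one orbit Earth rotates (6666.0 / 86166) × 360° = 27.85°.
At the equator that is 27.85° × (2π·6378/360) km/° = 27.85 × 111.3 = 3100 km.

3100 km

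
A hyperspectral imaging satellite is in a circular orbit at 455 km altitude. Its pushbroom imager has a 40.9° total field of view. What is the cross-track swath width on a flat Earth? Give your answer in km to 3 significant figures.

339 km

Half-angle = 40.9°/2 = 20.45°.
Swath width ≈ 2h·tan(θ/2) = 2 × 455 × tan(20.45°) = 339.3 km.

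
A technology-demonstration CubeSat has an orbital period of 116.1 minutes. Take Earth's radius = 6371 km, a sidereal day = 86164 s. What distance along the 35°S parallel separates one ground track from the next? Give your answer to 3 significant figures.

2650 km

T = 116.1 min = 6966.0 s.
Node shift per orbit = (6966.0/86164) × 360° = 29.10°.
Equatorial spacing = 29.10 × 111.2 km/° = 3236 km.
At 35° latitude, spacing = 3236 × cos(35°) = 2651 km.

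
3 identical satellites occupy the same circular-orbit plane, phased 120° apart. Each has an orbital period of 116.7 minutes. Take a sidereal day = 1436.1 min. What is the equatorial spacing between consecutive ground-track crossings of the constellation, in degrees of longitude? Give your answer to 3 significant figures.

T = 116.7 min = 7002.0 s.
Single-satellite node shift = (7002.0/86166) × 360° = 29.25°.
With 3 satellites evenly phased, successive equator crossings are 29.25/3 = 9.751° apart.

9.75°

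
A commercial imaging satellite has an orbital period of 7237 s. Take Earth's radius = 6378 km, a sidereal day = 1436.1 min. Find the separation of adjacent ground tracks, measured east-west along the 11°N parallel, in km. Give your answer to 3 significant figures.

Node shift per orbit = (7237.0/86166) × 360° = 30.24°.
Equatorial spacing = 30.24 × 111.3 km/° = 3366 km.
At 11° latitude, spacing = 3366 × cos(11°) = 3304 km.

3300 km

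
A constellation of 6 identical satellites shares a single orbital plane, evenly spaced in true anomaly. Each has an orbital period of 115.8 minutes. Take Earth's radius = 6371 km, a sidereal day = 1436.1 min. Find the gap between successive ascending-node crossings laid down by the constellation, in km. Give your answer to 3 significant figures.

538 km

T = 115.8 min = 6948.0 s.
Single-satellite node shift = (6948.0/86166) × 360° = 29.03°.
With 6 satellites evenly phased, successive equator crossings are 29.03/6 = 4.838° apart.
That is 4.838 × 111.2 = 538 km at the equator.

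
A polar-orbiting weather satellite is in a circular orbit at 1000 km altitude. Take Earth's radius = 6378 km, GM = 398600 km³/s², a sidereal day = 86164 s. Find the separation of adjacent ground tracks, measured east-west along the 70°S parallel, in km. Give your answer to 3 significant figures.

Semi-major axis a = 6378 + 1000 = 7378 km. Period T = 2π√(a³/μ) = 2π√(7378³/398600) = 6306.9 s = 105.12 min.
Node shift per orbit = (6306.9/86164) × 360° = 26.35°.
Equatorial spacing = 26.35 × 111.3 km/° = 2933 km.
At 70° latitude, spacing = 2933 × cos(70°) = 1003 km.

1000 km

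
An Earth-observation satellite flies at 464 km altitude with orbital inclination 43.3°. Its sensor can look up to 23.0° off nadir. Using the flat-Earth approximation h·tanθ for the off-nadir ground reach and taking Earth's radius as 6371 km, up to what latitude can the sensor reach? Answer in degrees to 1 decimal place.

45.1°

For a prograde orbit the ground track reaches latitude ±i = ±43.3°.
Sensor half-swath on the ground ≈ 464·tan(23.0°) = 197 km = 1.77° of latitude.
Maximum observable latitude ≈ 43.3 + 1.77 = 45.1°.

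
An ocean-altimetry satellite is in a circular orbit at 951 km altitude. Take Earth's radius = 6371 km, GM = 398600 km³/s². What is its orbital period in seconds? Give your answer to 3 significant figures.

6240 seconds

Semi-major axis a = 6371 + 951 = 7322 km. Period T = 2π√(a³/μ) = 2π√(7322³/398600) = 6235.3 s = 103.92 min.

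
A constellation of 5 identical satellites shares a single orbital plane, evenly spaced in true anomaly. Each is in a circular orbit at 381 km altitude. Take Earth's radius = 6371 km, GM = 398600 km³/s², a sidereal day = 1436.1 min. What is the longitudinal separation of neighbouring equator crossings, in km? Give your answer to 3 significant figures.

Semi-major axis a = 6371 + 381 = 6752 km. Period T = 2π√(a³/μ) = 2π√(6752³/398600) = 5521.5 s = 92.03 min.
Single-satellite node shift = (5521.5/86166) × 360° = 23.07°.
With 5 satellites evenly phased, successive equator crossings are 23.07/5 = 4.614° apart.
That is 4.614 × 111.2 = 513 km at the equator.

513 km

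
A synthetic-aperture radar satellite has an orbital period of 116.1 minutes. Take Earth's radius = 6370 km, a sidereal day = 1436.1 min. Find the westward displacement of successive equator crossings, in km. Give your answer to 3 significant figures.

3240 km

T = 116.1 min = 6966.0 s.
During one orbit Earth rotates (6966.0 / 86166) × 360° = 29.10°.
At the equator that is 29.10° × (2π·6370/360) km/° = 29.10 × 111.2 = 3236 km.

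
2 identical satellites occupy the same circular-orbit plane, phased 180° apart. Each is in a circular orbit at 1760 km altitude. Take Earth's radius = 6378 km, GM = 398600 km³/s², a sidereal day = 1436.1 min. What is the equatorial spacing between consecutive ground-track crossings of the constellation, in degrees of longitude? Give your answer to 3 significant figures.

15.3°

Semi-major axis a = 6378 + 1760 = 8138 km. Period T = 2π√(a³/μ) = 2π√(8138³/398600) = 7306.1 s = 121.77 min.
Single-satellite node shift = (7306.1/86166) × 360° = 30.52°.
With 2 satellites evenly phased, successive equator crossings are 30.52/2 = 15.262° apart.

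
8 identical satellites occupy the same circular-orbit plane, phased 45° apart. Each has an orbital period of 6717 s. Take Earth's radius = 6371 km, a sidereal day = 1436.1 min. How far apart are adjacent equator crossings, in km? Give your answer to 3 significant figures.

Single-satellite node shift = (6717.0/86166) × 360° = 28.06°.
With 8 satellites evenly phased, successive equator crossings are 28.06/8 = 3.508° apart.
That is 3.508 × 111.2 = 390 km at the equator.

390 km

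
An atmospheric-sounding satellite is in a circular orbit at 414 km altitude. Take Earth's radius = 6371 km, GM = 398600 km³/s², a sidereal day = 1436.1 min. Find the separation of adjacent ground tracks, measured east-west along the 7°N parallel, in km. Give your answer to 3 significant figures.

Semi-major axis a = 6371 + 414 = 6785 km. Period T = 2π√(a³/μ) = 2π√(6785³/398600) = 5562.1 s = 92.70 min.
Node shift per orbit = (5562.1/86166) × 360° = 23.24°.
Equatorial spacing = 23.24 × 111.2 km/° = 2584 km.
At 7° latitude, spacing = 2584 × cos(7°) = 2565 km.

2560 km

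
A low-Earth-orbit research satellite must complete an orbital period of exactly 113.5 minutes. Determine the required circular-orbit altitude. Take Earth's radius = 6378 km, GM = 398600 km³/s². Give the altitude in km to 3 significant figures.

T = 113.5 min = 6810.0 s.
From T = 2π√(a³/μ): a = (μ T²/4π²)^(1/3) = (398600 × 6810.0² / 4π²)^(1/3) = 7765 km.
Altitude h = a − R = 7765 − 6378 = 1387 km.

1390 km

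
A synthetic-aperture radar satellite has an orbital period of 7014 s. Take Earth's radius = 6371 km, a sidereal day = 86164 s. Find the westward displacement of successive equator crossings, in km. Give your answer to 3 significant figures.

During one orbit Earth rotates (7014.0 / 86164) × 360° = 29.31°.
At the equator that is 29.31° × (2π·6371/360) km/° = 29.31 × 111.2 = 3259 km.

3260 km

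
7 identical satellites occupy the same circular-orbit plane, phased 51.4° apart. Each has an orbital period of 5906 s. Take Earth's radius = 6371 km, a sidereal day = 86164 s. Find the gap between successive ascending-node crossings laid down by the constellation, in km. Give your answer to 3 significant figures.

Single-satellite node shift = (5906.0/86164) × 360° = 24.68°.
With 7 satellites evenly phased, successive equator crossings are 24.68/7 = 3.525° apart.
That is 3.525 × 111.2 = 392 km at the equator.

392 km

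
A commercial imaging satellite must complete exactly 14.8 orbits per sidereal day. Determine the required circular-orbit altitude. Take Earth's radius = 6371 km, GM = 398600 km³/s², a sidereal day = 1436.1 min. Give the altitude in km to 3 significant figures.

624 km

Required period T = 86166 / 14.8 = 5822.0 s.
From T = 2π√(a³/μ): a = (μ T²/4π²)^(1/3) = (398600 × 5822.0² / 4π²)^(1/3) = 6995 km.
Altitude h = a − R = 6995 − 6371 = 624 km.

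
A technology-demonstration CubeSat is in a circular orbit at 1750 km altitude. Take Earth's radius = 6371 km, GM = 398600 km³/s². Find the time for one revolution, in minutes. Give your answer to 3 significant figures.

121 min

Semi-major axis a = 6371 + 1750 = 8121 km. Period T = 2π√(a³/μ) = 2π√(8121³/398600) = 7283.3 s = 121.39 min.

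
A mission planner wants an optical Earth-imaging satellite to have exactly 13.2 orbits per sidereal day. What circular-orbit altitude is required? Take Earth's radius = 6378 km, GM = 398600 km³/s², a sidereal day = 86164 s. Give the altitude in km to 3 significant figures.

Required period T = 86164 / 13.2 = 6527.6 s.
From T = 2π√(a³/μ): a = (μ T²/4π²)^(1/3) = (398600 × 6527.6² / 4π²)^(1/3) = 7549 km.
Altitude h = a − R = 7549 − 6378 = 1171 km.

1170 km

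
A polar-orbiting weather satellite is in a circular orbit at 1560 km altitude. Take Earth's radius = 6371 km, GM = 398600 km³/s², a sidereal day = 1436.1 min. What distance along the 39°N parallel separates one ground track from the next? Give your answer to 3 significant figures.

2540 km

Semi-major axis a = 6371 + 1560 = 7931 km. Period T = 2π√(a³/μ) = 2π√(7931³/398600) = 7029.2 s = 117.15 min.
Node shift per orbit = (7029.2/86166) × 360° = 29.37°.
Equatorial spacing = 29.37 × 111.2 km/° = 3266 km.
At 39° latitude, spacing = 3266 × cos(39°) = 2538 km.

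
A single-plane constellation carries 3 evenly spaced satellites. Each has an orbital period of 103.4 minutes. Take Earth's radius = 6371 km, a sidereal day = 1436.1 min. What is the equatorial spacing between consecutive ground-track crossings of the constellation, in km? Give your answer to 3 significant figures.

T = 103.4 min = 6204.0 s.
Single-satellite node shift = (6204.0/86166) × 360° = 25.92°.
With 3 satellites evenly phased, successive equator crossings are 25.92/3 = 8.640° apart.
That is 8.640 × 111.2 = 961 km at the equator.

961 km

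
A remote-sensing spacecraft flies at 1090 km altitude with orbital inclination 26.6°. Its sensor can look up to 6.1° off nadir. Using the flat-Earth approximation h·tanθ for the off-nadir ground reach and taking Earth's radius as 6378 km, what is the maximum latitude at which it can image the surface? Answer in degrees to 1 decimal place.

For a prograde orbit the ground track reaches latitude ±i = ±26.6°.
Sensor half-swath on the ground ≈ 1090·tan(6.1°) = 116 km = 1.05° of latitude.
Maximum observable latitude ≈ 26.6 + 1.05 = 27.6°.

27.6°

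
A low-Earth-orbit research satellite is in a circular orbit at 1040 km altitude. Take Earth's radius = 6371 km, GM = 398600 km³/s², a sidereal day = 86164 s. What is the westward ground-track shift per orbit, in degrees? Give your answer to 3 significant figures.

Semi-major axis a = 6371 + 1040 = 7411 km. Period T = 2π√(a³/μ) = 2π√(7411³/398600) = 6349.3 s = 105.82 min.
During one orbit Earth rotates (6349.3 / 86164) × 360° = 26.53°.

26.5°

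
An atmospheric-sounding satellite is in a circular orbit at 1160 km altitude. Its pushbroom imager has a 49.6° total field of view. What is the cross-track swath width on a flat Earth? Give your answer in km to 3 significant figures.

Half-angle = 49.6°/2 = 24.8°.
Swath width ≈ 2h·tan(θ/2) = 2 × 1160 × tan(24.8°) = 1072.0 km.

1070 km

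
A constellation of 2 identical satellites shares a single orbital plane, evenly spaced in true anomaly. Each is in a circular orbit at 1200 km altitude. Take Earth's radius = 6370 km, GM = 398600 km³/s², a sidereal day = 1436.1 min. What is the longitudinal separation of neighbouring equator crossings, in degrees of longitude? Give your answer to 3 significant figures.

13.7°

Semi-major axis a = 6370 + 1200 = 7570 km. Period T = 2π√(a³/μ) = 2π√(7570³/398600) = 6554.7 s = 109.25 min.
Single-satellite node shift = (6554.7/86166) × 360° = 27.39°.
With 2 satellites evenly phased, successive equator crossings are 27.39/2 = 13.693° apart.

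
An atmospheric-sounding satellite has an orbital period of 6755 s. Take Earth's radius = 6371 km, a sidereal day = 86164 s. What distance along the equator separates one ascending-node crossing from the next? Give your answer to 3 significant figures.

During one orbit Earth rotates (6755.0 / 86164) × 360° = 28.22°.
At the equator that is 28.22° × (2π·6371/360) km/° = 28.22 × 111.2 = 3138 km.

3140 km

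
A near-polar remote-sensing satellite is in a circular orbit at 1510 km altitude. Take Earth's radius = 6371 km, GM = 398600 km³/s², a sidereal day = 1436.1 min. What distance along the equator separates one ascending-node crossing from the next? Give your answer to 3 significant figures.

3230 km

Semi-major axis a = 6371 + 1510 = 7881 km. Period T = 2π√(a³/μ) = 2π√(7881³/398600) = 6962.8 s = 116.05 min.
During one orbit Earth rotates (6962.8 / 86166) × 360° = 29.09°.
At the equator that is 29.09° × (2π·6371/360) km/° = 29.09 × 111.2 = 3235 km.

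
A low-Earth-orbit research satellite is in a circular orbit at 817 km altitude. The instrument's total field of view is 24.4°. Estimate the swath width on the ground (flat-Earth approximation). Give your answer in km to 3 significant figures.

353 km

Half-angle = 24.4°/2 = 12.2°.
Swath width ≈ 2h·tan(θ/2) = 2 × 817 × tan(12.2°) = 353.3 km.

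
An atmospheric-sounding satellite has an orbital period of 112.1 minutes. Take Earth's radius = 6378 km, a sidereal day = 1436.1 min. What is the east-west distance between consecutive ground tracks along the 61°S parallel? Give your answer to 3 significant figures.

1520 km

T = 112.1 min = 6726.0 s.
Node shift per orbit = (6726.0/86166) × 360° = 28.10°.
Equatorial spacing = 28.10 × 111.3 km/° = 3128 km.
At 61° latitude, spacing = 3128 × cos(61°) = 1517 km.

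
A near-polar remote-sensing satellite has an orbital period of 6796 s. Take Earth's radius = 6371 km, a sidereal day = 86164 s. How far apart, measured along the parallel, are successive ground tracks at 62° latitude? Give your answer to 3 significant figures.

1480 km

Node shift per orbit = (6796.0/86164) × 360° = 28.39°.
Equatorial spacing = 28.39 × 111.2 km/° = 3157 km.
At 62° latitude, spacing = 3157 × cos(62°) = 1482 km.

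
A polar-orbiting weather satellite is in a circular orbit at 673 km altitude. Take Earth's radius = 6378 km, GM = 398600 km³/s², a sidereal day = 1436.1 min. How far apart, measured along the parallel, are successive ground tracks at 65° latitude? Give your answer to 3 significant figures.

Semi-major axis a = 6378 + 673 = 7051 km. Period T = 2π√(a³/μ) = 2π√(7051³/398600) = 5892.3 s = 98.21 min.
Node shift per orbit = (5892.3/86166) × 360° = 24.62°.
Equatorial spacing = 24.62 × 111.3 km/° = 2740 km.
At 65° latitude, spacing = 2740 × cos(65°) = 1158 km.

1160 km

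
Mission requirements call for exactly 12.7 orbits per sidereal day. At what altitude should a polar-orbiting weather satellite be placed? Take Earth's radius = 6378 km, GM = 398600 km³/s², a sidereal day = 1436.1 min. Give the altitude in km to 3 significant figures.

1370 km

Required period T = 86166 / 12.7 = 6784.7 s.
From T = 2π√(a³/μ): a = (μ T²/4π²)^(1/3) = (398600 × 6784.7² / 4π²)^(1/3) = 7746 km.
Altitude h = a − R = 7746 − 6378 = 1368 km.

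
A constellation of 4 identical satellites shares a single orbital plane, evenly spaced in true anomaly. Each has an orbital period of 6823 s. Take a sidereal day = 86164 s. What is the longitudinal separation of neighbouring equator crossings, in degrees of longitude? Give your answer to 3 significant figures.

7.13°

Single-satellite node shift = (6823.0/86164) × 360° = 28.51°.
With 4 satellites evenly phased, successive equator crossings are 28.51/4 = 7.127° apart.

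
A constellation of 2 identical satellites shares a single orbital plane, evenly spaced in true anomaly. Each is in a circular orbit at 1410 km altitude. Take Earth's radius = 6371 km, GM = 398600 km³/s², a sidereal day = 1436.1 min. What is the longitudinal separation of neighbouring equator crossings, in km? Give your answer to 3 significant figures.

Semi-major axis a = 6371 + 1410 = 7781 km. Period T = 2π√(a³/μ) = 2π√(7781³/398600) = 6830.7 s = 113.84 min.
Single-satellite node shift = (6830.7/86166) × 360° = 28.54°.
With 2 satellites evenly phased, successive equator crossings are 28.54/2 = 14.269° apart.
That is 14.269 × 111.2 = 1587 km at the equator.

1590 km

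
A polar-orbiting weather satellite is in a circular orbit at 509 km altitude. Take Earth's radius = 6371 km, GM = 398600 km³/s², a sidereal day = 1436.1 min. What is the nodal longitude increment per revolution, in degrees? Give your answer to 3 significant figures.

Semi-major axis a = 6371 + 509 = 6880 km. Period T = 2π√(a³/μ) = 2π√(6880³/398600) = 5679.3 s = 94.65 min.
During one orbit Earth rotates (5679.3 / 86166) × 360° = 23.73°.

23.7°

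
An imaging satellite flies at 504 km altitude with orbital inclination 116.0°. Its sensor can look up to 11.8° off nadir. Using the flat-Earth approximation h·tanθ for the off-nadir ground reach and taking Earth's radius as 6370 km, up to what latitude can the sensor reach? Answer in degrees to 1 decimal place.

Retrograde orbit: the ground track reaches ±(180° − i) = ±(180 − 116.0) = ±64.0°.
Sensor half-swath on the ground ≈ 504·tan(11.8°) = 105 km = 0.95° of latitude.
Maximum observable latitude ≈ 64.0 + 0.95 = 64.9°.

64.9°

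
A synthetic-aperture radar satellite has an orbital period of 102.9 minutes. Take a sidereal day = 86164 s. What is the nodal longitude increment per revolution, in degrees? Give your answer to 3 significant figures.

T = 102.9 min = 6174.0 s.
During one orbit Earth rotates (6174.0 / 86164) × 360° = 25.80°.

25.8°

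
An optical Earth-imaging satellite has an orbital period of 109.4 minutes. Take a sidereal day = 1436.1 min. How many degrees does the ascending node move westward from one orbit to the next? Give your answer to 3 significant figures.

T = 109.4 min = 6564.0 s.
During one orbit Earth rotates (6564.0 / 86166) × 360° = 27.42°.

27.4°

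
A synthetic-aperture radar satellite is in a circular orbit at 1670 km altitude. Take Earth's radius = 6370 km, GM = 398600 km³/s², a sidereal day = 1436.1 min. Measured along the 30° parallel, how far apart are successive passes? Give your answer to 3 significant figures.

2890 km

Semi-major axis a = 6370 + 1670 = 8040 km. Period T = 2π√(a³/μ) = 2π√(8040³/398600) = 7174.6 s = 119.58 min.
Node shift per orbit = (7174.6/86166) × 360° = 29.98°.
Equatorial spacing = 29.98 × 111.2 km/° = 3333 km.
At 30° latitude, spacing = 3333 × cos(30°) = 2886 km.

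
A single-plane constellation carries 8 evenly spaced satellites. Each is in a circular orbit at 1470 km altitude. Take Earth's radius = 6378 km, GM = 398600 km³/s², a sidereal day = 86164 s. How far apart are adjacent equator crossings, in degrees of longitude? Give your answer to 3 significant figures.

Semi-major axis a = 6378 + 1470 = 7848 km. Period T = 2π√(a³/μ) = 2π√(7848³/398600) = 6919.1 s = 115.32 min.
Single-satellite node shift = (6919.1/86164) × 360° = 28.91°.
With 8 satellites evenly phased, successive equator crossings are 28.91/8 = 3.614° apart.

3.61°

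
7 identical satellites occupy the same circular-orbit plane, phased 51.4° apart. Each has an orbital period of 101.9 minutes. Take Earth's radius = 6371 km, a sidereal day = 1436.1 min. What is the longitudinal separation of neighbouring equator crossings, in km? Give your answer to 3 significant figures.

T = 101.9 min = 6114.0 s.
Single-satellite node shift = (6114.0/86166) × 360° = 25.54°.
With 7 satellites evenly phased, successive equator crossings are 25.54/7 = 3.649° apart.
That is 3.649 × 111.2 = 406 km at the equator.

406 km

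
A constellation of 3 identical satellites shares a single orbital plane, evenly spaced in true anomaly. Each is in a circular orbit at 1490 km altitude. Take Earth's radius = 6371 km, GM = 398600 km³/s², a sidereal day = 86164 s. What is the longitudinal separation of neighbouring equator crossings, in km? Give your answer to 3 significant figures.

1070 km

Semi-major axis a = 6371 + 1490 = 7861 km. Period T = 2π√(a³/μ) = 2π√(7861³/398600) = 6936.3 s = 115.61 min.
Single-satellite node shift = (6936.3/86164) × 360° = 28.98°.
With 3 satellites evenly phased, successive equator crossings are 28.98/3 = 9.660° apart.
That is 9.660 × 111.2 = 1074 km at the equator.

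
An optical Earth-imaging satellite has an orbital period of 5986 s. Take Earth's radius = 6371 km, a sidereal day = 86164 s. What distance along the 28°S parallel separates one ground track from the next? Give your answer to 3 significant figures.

Node shift per orbit = (5986.0/86164) × 360° = 25.01°.
Equatorial spacing = 25.01 × 111.2 km/° = 2781 km.
At 28° latitude, spacing = 2781 × cos(28°) = 2455 km.

2460 km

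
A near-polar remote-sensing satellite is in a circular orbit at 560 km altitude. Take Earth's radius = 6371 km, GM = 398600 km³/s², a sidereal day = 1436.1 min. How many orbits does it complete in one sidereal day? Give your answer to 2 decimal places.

15.00

Semi-major axis a = 6371 + 560 = 6931 km. Period T = 2π√(a³/μ) = 2π√(6931³/398600) = 5742.6 s = 95.71 min.
Orbits per sidereal day = 86166 / 5742.6 = 15.005.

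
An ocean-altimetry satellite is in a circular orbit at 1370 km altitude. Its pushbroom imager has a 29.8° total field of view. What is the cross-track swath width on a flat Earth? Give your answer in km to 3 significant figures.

729 km

Half-angle = 29.8°/2 = 14.9°.
Swath width ≈ 2h·tan(θ/2) = 2 × 1370 × tan(14.9°) = 729.1 km.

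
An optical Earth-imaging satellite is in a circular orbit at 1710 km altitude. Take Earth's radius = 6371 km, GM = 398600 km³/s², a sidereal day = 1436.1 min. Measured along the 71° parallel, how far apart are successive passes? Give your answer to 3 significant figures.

1090 km

Semi-major axis a = 6371 + 1710 = 8081 km. Period T = 2π√(a³/μ) = 2π√(8081³/398600) = 7229.5 s = 120.49 min.
Node shift per orbit = (7229.5/86166) × 360° = 30.20°.
Equatorial spacing = 30.20 × 111.2 km/° = 3359 km.
At 71° latitude, spacing = 3359 × cos(71°) = 1093 km.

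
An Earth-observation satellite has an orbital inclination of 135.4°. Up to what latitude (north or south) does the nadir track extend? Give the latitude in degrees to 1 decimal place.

Retrograde orbit: the ground track reaches ±(180° − i) = ±(180 − 135.4) = ±44.6°.

44.6°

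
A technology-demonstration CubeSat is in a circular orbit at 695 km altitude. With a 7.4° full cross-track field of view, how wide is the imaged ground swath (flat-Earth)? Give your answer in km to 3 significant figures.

89.9 km

Half-angle = 7.4°/2 = 3.7°.
Swath width ≈ 2h·tan(θ/2) = 2 × 695 × tan(3.7°) = 89.9 km.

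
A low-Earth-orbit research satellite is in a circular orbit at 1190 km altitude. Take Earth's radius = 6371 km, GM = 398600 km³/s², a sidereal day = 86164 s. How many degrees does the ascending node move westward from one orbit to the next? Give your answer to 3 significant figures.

27.3°

Semi-major axis a = 6371 + 1190 = 7561 km. Period T = 2π√(a³/μ) = 2π√(7561³/398600) = 6543.0 s = 109.05 min.
During one orbit Earth rotates (6543.0 / 86164) × 360° = 27.34°.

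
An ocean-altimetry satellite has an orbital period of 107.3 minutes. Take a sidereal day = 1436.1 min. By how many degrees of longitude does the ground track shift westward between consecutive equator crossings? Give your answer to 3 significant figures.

T = 107.3 min = 6438.0 s.
During one orbit Earth rotates (6438.0 / 86166) × 360° = 26.90°.

26.9°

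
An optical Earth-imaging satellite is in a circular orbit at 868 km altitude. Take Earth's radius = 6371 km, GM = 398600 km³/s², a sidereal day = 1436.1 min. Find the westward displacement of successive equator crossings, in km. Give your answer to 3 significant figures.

Semi-major axis a = 6371 + 868 = 7239 km. Period T = 2π√(a³/μ) = 2π√(7239³/398600) = 6129.6 s = 102.16 min.
During one orbit Earth rotates (6129.6 / 86166) × 360° = 25.61°.
At the equator that is 25.61° × (2π·6371/360) km/° = 25.61 × 111.2 = 2848 km.

2850 km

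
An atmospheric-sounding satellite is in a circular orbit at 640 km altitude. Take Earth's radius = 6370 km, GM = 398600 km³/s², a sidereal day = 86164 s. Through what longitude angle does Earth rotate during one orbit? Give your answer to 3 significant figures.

24.4°

Semi-major axis a = 6370 + 640 = 7010 km. Period T = 2π√(a³/μ) = 2π√(7010³/398600) = 5841.0 s = 97.35 min.
During one orbit Earth rotates (5841.0 / 86164) × 360° = 24.40°.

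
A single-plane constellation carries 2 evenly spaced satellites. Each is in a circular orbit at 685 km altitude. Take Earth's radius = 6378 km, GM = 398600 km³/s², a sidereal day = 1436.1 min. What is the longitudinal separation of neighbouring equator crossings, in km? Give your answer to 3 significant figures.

Semi-major axis a = 6378 + 685 = 7063 km. Period T = 2π√(a³/μ) = 2π√(7063³/398600) = 5907.4 s = 98.46 min.
Single-satellite node shift = (5907.4/86166) × 360° = 24.68°.
With 2 satellites evenly phased, successive equator crossings are 24.68/2 = 12.340° apart.
That is 12.340 × 111.3 = 1374 km at the equator.

1370 km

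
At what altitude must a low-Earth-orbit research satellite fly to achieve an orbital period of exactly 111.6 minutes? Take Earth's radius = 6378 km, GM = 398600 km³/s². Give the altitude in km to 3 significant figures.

T = 111.6 min = 6696.0 s.
From T = 2π√(a³/μ): a = (μ T²/4π²)^(1/3) = (398600 × 6696.0² / 4π²)^(1/3) = 7678 km.
Altitude h = a − R = 7678 − 6378 = 1300 km.

1300 km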